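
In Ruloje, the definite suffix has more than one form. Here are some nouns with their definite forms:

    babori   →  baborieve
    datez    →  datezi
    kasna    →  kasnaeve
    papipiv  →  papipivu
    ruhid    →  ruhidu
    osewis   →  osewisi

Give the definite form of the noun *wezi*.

Looking at the final sound of each stem: -i when the stem ends in a sibilant (*datez*, *osewis*); -u when the stem ends in a non-sibilant consonant (*papipiv*, *ruhid*); -eve when the stem ends in a vowel (*babori*, *kasna*).
*wezi*: final sound = /i/, a vowel → -eve → *wezieve*.

wezieve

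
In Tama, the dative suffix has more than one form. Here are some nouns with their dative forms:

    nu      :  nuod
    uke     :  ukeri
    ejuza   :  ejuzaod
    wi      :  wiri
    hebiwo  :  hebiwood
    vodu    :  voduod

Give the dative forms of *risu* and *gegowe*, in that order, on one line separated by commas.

risuod, gegoweri

Looking at the last vowel of each stem: -ri when the last vowel of the stem is a front vowel (*uke*, *wi*); -od when the last vowel of the stem is a back vowel (*nu*, *ejuza*, *hebiwo*, *vodu*).
The last vowel of *risu* is /u/, which is a back vowel, so the suffix is -od, giving *risuod*.
*gegowe* — last vowel /e/ (a front vowel) → -ri → *gegoweri*.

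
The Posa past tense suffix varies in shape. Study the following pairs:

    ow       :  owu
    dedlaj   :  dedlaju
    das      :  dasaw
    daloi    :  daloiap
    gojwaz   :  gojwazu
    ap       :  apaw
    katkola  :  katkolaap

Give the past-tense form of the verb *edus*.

The suffix is conditioned by the final sound: -aw when the stem ends in a voiceless consonant (*das*, *ap*); -u when the stem ends in a voiced consonant (*ow*, *dedlaj*, *gojwaz*); -ap when the stem ends in a vowel (*daloi*, *katkola*).
Since the final sound of *edus* is /s/ (a voiceless consonant), it takes -aw, giving *edusaw*.

edusaw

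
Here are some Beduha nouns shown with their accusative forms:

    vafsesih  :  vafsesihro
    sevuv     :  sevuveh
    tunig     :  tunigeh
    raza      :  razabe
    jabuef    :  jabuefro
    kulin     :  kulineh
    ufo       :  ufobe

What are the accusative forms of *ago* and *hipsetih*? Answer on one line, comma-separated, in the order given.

Looking at the final sound of each stem: -ro when the stem ends in a voiceless consonant (*vafsesih*, *jabuef*); -eh when the stem ends in a voiced consonant (*sevuv*, *tunig*, *kulin*); -be when the stem ends in a vowel (*raza*, *ufo*).
The final sound of *ago* is /o/, which is a vowel, so the suffix is -be, giving *agobe*.
*hipsetih*: final sound = /h/, a voiceless consonant → -ro → *hipsetihro*.

agobe, hipsetihro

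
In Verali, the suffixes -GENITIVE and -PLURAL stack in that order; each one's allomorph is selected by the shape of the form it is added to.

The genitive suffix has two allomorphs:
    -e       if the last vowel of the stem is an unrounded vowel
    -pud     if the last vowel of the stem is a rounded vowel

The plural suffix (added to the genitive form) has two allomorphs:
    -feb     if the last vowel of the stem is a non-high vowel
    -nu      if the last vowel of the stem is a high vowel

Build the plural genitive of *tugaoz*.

tugaozpudnu

*tugaoz* — last vowel /o/ (a rounded vowel) → -pud → *tugaozpud*.
Since the last vowel of the genitive form *tugaozpud* is /u/ (a high vowel), it takes -nu, giving *tugaozpudnu*.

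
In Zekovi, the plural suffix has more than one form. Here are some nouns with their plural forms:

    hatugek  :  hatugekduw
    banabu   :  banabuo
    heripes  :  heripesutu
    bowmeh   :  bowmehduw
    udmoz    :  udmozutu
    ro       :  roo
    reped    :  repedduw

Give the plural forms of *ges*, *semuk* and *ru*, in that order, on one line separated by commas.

gesutu, semukduw, ruo

The pattern is sibilance of the final sound: -utu when the stem ends in a sibilant (*heripes*, *udmoz*); -duw when the stem ends in a non-sibilant consonant (*hatugek*, *bowmeh*, *reped*); -o when the stem ends in a vowel (*banabu*, *ro*).
The final sound of *ges* is /s/, which is a sibilant, so the suffix is -utu, giving *gesutu*.
*semuk* — final sound /k/ (a non-sibilant consonant) → -duw → *semukduw*.
*ru*: final sound = /u/, a vowel → -o → *ruo*.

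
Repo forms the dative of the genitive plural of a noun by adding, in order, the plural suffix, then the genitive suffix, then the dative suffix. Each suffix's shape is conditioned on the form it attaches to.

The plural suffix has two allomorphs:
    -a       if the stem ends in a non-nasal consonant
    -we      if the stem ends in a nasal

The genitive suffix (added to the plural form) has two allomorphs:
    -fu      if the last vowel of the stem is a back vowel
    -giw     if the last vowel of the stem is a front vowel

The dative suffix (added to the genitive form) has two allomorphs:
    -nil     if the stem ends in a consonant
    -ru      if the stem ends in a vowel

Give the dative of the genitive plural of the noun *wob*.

*wob*: final consonant = /b/, non-nasal → -a → *woba*.
Since the last vowel of the plural form *woba* is /a/ (a back vowel), it takes -fu, giving *wobafu*.
The final sound of the genitive form *wobafu* is /u/, which is a vowel, so the dative suffix is -ru, giving *wobafuru*.

wobafuru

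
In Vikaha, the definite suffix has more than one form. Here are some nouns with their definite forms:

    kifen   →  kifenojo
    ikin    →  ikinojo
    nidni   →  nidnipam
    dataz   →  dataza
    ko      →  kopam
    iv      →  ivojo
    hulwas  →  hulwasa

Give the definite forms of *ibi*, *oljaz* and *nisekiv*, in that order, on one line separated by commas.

ibipam, oljaza, nisekivojo

Looking at the final sound of each stem: -a when the stem ends in a sibilant (*dataz*, *hulwas*); -ojo when the stem ends in a non-sibilant consonant (*kifen*, *ikin*, *iv*); -pam when the stem ends in a vowel (*nidni*, *ko*).
The final sound of *ibi* is /i/, which is a vowel, so the suffix is -pam, giving *ibipam*.
The final sound of *oljaz* is /z/, which is a sibilant, so the suffix is -a, giving *oljaza*.
The final sound of *nisekiv* is /v/, which is a non-sibilant consonant, so the suffix is -ojo, giving *nisekivojo*.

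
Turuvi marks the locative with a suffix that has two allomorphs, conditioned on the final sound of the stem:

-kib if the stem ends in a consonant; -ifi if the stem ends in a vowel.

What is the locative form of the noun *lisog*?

lisogkib

Since the final sound of *lisog* is /g/ (a consonant), it takes -kib, giving *lisogkib*.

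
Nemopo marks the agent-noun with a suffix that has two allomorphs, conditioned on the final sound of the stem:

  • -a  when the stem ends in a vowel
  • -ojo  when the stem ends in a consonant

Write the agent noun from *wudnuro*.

Since the final sound of *wudnuro* is /o/ (a vowel), it takes -a, giving *wudnuroa*.

wudnuroa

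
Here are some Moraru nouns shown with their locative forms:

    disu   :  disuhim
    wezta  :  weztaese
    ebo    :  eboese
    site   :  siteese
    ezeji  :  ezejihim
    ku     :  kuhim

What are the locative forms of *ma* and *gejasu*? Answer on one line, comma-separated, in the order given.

Looking at the last vowel of each stem: -him when the last vowel of the stem is a high vowel (*disu*, *ezeji*, *ku*); -ese when the last vowel of the stem is a non-high vowel (*wezta*, *ebo*, *site*).
*ma* — last vowel /a/ (a non-high vowel) → -ese → *maese*.
Since the last vowel of *gejasu* is /u/ (a high vowel), it takes -him, giving *gejasuhim*.

maese, gejasuhim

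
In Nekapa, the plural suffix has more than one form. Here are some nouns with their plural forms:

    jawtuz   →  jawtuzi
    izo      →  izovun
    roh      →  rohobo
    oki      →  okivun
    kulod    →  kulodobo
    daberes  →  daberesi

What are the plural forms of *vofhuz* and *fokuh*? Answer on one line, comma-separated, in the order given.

The pattern is sibilance of the final sound: -i when the stem ends in a sibilant (*jawtuz*, *daberes*); -obo when the stem ends in a non-sibilant consonant (*roh*, *kulod*); -vun when the stem ends in a vowel (*izo*, *oki*).
*vofhuz* — final sound /z/ (a sibilant) → -i → *vofhuzi*.
*fokuh* — final sound /h/ (a non-sibilant consonant) → -obo → *fokuhobo*.

vofhuzi, fokuhobo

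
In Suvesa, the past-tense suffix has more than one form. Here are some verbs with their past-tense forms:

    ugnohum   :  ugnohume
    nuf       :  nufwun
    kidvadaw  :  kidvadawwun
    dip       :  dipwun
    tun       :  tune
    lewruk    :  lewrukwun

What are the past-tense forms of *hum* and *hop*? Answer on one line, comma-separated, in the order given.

The suffix is conditioned by the final consonant: -e when the stem ends in a nasal (*ugnohum*, *tun*); -wun when the stem ends in a non-nasal consonant (*nuf*, *kidvadaw*, *dip*, *lewruk*).
Since the final consonant of *hum* is /m/ (a nasal), it takes -e, giving *hume*.
*hop* — final consonant /p/ (non-nasal) → -wun → *hopwun*.

hume, hopwun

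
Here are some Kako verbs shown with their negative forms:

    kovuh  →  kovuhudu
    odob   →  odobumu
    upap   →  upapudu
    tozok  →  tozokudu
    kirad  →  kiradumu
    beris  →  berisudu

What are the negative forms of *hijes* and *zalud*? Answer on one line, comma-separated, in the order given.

hijesudu, zaludumu

The alternation tracks the final consonant of the stem — -udu when the stem ends in a voiceless consonant (*kovuh*, *upap*, *tozok*, *beris*); -umu when the stem ends in a voiced consonant (*odob*, *kirad*).
*hijes* — final consonant /s/ (voiceless) → -udu → *hijesudu*.
*zalud*: final consonant = /d/, voiced → -umu → *zaludumu*.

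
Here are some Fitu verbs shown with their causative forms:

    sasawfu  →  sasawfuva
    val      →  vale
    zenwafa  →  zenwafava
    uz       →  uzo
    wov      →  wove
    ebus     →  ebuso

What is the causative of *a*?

Looking at the final sound of each stem: -o when the stem ends in a sibilant (*uz*, *ebus*); -e when the stem ends in a non-sibilant consonant (*val*, *wov*); -va when the stem ends in a vowel (*sasawfu*, *zenwafa*).
*a* — final sound /a/ (a vowel) → -va → *ava*.

ava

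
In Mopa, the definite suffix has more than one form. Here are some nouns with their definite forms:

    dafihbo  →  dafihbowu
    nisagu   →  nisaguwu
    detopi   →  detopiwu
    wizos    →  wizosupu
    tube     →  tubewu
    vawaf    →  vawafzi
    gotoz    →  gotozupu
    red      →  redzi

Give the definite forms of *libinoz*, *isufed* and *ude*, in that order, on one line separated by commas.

The pattern is sibilance of the final sound: -upu when the stem ends in a sibilant (*wizos*, *gotoz*); -zi when the stem ends in a non-sibilant consonant (*vawaf*, *red*); -wu when the stem ends in a vowel (*dafihbo*, *nisagu*, *detopi*, *tube*).
Since the final sound of *libinoz* is /z/ (a sibilant), it takes -upu, giving *libinozupu*.
*isufed* — final sound /d/ (a non-sibilant consonant) → -zi → *isufedzi*.
*ude*: final sound = /e/, a vowel → -wu → *udewu*.

libinozupu, isufedzi, udewu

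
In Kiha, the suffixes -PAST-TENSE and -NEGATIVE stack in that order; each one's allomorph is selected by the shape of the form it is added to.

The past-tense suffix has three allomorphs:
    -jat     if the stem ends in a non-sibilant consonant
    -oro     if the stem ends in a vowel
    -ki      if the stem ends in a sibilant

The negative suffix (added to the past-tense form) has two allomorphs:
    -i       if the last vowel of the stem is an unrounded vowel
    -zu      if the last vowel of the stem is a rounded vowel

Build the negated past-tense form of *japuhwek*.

japuhwekjati

*japuhwek*: final sound = /k/, a non-sibilant consonant → -jat → *japuhwekjat*.
The past-tense form *japuhwekjat*: last vowel = /a/, an unrounded vowel → -i → *japuhwekjati*.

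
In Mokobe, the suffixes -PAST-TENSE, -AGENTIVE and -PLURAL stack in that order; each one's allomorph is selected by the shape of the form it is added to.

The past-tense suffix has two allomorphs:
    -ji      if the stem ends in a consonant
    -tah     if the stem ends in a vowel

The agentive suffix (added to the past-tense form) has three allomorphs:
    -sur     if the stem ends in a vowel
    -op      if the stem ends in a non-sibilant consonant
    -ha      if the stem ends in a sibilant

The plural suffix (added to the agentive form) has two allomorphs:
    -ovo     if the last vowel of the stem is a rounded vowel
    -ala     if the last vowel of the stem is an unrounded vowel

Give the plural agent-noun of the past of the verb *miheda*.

mihedatahopovo

Since the final sound of *miheda* is /a/ (a vowel), it takes -tah, giving *mihedatah*.
The past-tense form *mihedatah*: final sound = /h/, a non-sibilant consonant → -op → *mihedatahop*.
The agentive form *mihedatahop*: last vowel = /o/, a rounded vowel → -ovo → *mihedatahopovo*.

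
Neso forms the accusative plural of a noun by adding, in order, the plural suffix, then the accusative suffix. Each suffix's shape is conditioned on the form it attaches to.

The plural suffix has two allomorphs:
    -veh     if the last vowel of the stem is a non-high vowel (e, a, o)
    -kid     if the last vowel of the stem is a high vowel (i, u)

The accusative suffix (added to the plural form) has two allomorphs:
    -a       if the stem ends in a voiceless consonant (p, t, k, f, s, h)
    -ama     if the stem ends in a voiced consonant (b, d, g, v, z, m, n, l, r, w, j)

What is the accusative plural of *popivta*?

popivtaveha

Since the last vowel of *popivta* is /a/ (a non-high vowel), it takes -veh, giving *popivtaveh*.
Since the final consonant of the plural form *popivtaveh* is /h/ (voiceless), it takes -a, giving *popivtaveha*.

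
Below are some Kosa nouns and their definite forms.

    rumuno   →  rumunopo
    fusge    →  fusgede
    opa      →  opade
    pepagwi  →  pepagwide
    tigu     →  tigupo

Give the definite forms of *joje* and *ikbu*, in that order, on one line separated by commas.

The alternation tracks the last vowel of the stem — -po when the last vowel of the stem is a rounded vowel (*rumuno*, *tigu*); -de when the last vowel of the stem is an unrounded vowel (*fusge*, *opa*, *pepagwi*).
*joje*: last vowel = /e/, an unrounded vowel → -de → *jojede*.
The last vowel of *ikbu* is /u/, which is a rounded vowel, so the suffix is -po, giving *ikbupo*.

jojede, ikbupo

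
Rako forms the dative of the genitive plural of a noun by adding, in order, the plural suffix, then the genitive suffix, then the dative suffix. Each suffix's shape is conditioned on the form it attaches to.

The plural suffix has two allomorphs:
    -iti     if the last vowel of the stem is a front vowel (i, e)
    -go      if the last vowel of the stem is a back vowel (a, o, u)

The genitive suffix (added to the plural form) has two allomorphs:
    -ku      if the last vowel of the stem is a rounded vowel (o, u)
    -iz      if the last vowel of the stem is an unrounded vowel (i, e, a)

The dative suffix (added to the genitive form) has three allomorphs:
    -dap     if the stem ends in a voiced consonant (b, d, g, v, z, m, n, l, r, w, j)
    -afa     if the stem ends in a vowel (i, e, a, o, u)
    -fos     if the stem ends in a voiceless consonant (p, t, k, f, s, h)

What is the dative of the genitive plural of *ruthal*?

*ruthal*: last vowel = /a/, a back vowel → -go → *ruthalgo*.
The last vowel of the plural form *ruthalgo* is /o/, which is a rounded vowel, so the genitive suffix is -ku, giving *ruthalgoku*.
Since the final sound of the genitive form *ruthalgoku* is /u/ (a vowel), it takes -afa, giving *ruthalgokuafa*.

ruthalgokuafa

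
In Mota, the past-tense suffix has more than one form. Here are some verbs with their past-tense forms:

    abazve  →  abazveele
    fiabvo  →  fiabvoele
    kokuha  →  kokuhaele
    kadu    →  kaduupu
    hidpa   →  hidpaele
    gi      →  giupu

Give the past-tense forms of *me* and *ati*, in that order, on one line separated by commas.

The alternation tracks the last vowel of the stem — -upu when the last vowel of the stem is a high vowel (*kadu*, *gi*); -ele when the last vowel of the stem is a non-high vowel (*abazve*, *fiabvo*, *kokuha*, *hidpa*).
*me* — last vowel /e/ (a non-high vowel) → -ele → *meele*.
Since the last vowel of *ati* is /i/ (a high vowel), it takes -upu, giving *atiupu*.

meele, atiupu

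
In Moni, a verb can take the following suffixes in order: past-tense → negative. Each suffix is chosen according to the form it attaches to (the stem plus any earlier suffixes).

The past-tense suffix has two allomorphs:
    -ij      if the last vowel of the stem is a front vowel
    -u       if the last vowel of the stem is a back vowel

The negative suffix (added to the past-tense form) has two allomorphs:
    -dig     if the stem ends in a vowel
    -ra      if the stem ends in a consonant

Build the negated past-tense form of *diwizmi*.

diwizmiijra

Since the last vowel of *diwizmi* is /i/ (a front vowel), it takes -ij, giving *diwizmiij*.
The past-tense form *diwizmiij*: final sound = /j/, a consonant → -ra → *diwizmiijra*.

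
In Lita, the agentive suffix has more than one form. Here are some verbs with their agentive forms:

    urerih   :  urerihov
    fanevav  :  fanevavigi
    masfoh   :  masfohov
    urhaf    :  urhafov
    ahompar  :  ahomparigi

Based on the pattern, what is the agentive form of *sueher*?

sueherigi

The suffix is conditioned by the final consonant: -ov when the stem ends in a voiceless consonant (*urerih*, *masfoh*, *urhaf*); -igi when the stem ends in a voiced consonant (*fanevav*, *ahompar*).
*sueher*: final consonant = /r/, voiced → -igi → *sueherigi*.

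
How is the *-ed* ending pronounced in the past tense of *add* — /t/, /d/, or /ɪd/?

/ɪd/

The stem *add* ends in /t/ or /d/.
The -ed suffix is realized as /ɪd/ after /t, d/; as /t/ after other voiceless consonants; and as /d/ after other voiced sounds.
So -ed on *add* is pronounced /ɪd/.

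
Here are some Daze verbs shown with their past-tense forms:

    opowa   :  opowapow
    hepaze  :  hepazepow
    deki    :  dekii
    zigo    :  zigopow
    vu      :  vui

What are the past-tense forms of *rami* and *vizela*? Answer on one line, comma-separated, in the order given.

Looking at the last vowel of each stem: -i when the last vowel of the stem is a high vowel (*deki*, *vu*); -pow when the last vowel of the stem is a non-high vowel (*opowa*, *hepaze*, *zigo*).
*rami* — last vowel /i/ (a high vowel) → -i → *ramii*.
*vizela*: last vowel = /a/, a non-high vowel → -pow → *vizelapow*.

ramii, vizelapow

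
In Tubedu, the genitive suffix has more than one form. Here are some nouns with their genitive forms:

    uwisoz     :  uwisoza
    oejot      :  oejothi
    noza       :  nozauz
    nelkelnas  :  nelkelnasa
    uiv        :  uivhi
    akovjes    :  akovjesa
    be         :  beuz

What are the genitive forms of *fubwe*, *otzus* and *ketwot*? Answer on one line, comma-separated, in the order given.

fubweuz, otzusa, ketwothi

The alternation tracks the final sound of the stem — -a when the stem ends in a sibilant (*uwisoz*, *nelkelnas*, *akovjes*); -hi when the stem ends in a non-sibilant consonant (*oejot*, *uiv*); -uz when the stem ends in a vowel (*noza*, *be*).
*fubwe*: final sound = /e/, a vowel → -uz → *fubweuz*.
*otzus*: final sound = /s/, a sibilant → -a → *otzusa*.
The final sound of *ketwot* is /t/, which is a non-sibilant consonant, so the suffix is -hi, giving *ketwothi*.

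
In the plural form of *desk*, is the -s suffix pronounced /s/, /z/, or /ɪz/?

/s/

The stem *desk* ends in a voiceless non-sibilant consonant.
The plural suffix surfaces as /ɪz/ after sibilants, /s/ after other voiceless consonants, and /z/ after other voiced sounds.
So the plural -s on *desk* is pronounced /s/.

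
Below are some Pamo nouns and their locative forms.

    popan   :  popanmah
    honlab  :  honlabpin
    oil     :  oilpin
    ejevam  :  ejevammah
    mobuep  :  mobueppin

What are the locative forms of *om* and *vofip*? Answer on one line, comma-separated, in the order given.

ommah, vofippin

Looking at the final consonant of each stem: -mah when the stem ends in a nasal (*popan*, *ejevam*); -pin when the stem ends in a non-nasal consonant (*honlab*, *oil*, *mobuep*).
The final consonant of *om* is /m/, which is a nasal, so the suffix is -mah, giving *ommah*.
*vofip* — final consonant /p/ (non-nasal) → -pin → *vofippin*.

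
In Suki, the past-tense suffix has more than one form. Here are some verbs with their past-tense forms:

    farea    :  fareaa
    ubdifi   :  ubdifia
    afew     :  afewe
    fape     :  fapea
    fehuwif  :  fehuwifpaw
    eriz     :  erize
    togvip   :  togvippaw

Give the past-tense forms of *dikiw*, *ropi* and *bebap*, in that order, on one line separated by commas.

The pattern is voicing of the final sound: -paw when the stem ends in a voiceless consonant (*fehuwif*, *togvip*); -e when the stem ends in a voiced consonant (*afew*, *eriz*); -a when the stem ends in a vowel (*farea*, *ubdifi*, *fape*).
The final sound of *dikiw* is /w/, which is a voiced consonant, so the suffix is -e, giving *dikiwe*.
*ropi*: final sound = /i/, a vowel → -a → *ropia*.
*bebap* — final sound /p/ (a voiceless consonant) → -paw → *bebappaw*.

dikiwe, ropia, bebappaw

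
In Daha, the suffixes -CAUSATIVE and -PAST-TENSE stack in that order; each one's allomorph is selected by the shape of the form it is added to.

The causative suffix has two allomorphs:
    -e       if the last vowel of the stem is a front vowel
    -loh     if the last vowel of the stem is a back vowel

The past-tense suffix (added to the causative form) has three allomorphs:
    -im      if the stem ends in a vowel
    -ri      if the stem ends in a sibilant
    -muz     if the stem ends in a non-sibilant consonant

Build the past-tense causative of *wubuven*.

*wubuven*: last vowel = /e/, a front vowel → -e → *wubuvene*.
Since the final sound of the causative form *wubuvene* is /e/ (a vowel), it takes -im, giving *wubuveneim*.

wubuveneim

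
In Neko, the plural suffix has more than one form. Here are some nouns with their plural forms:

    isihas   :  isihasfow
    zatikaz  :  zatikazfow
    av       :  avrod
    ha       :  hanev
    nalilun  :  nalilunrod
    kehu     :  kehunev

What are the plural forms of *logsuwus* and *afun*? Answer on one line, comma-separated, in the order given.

logsuwusfow, afunrod

The pattern is sibilance of the final sound: -fow when the stem ends in a sibilant (*isihas*, *zatikaz*); -rod when the stem ends in a non-sibilant consonant (*av*, *nalilun*); -nev when the stem ends in a vowel (*ha*, *kehu*).
*logsuwus* — final sound /s/ (a sibilant) → -fow → *logsuwusfow*.
Since the final sound of *afun* is /n/ (a non-sibilant consonant), it takes -rod, giving *afunrod*.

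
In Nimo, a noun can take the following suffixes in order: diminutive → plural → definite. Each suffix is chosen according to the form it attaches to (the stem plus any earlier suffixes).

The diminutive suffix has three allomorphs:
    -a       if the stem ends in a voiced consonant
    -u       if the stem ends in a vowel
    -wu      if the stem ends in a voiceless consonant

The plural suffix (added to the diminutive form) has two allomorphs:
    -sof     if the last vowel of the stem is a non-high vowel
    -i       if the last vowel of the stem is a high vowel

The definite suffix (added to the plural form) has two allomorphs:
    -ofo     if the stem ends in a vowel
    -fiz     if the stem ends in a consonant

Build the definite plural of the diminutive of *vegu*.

*vegu* — final sound /u/ (a vowel) → -u → *veguu*.
The last vowel of the diminutive form *veguu* is /u/, which is a high vowel, so the plural suffix is -i, giving *veguui*.
The plural form *veguui*: final sound = /i/, a vowel → -ofo → *veguuiofo*.

veguuiofo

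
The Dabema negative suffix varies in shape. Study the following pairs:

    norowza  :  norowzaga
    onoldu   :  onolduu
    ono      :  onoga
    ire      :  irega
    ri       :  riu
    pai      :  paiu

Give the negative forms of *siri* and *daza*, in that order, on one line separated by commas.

The suffix is conditioned by the last vowel: -u when the last vowel of the stem is a high vowel (*onoldu*, *ri*, *pai*); -ga when the last vowel of the stem is a non-high vowel (*norowza*, *ono*, *ire*).
*siri* — last vowel /i/ (a high vowel) → -u → *siriu*.
The last vowel of *daza* is /a/, which is a non-high vowel, so the suffix is -ga, giving *dazaga*.

siriu, dazaga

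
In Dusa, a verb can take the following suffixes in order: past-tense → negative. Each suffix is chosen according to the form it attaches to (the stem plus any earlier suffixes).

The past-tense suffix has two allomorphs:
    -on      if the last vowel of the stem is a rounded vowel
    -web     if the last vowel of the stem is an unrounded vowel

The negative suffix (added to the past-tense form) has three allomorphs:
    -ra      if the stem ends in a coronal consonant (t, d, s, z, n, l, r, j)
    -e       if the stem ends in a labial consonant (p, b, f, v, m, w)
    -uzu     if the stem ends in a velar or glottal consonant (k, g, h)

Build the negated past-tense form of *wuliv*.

Since the last vowel of *wuliv* is /i/ (an unrounded vowel), it takes -web, giving *wulivweb*.
The final consonant of the past-tense form *wulivweb* is /b/, which is labial, so the negative suffix is -e, giving *wulivwebe*.

wulivwebe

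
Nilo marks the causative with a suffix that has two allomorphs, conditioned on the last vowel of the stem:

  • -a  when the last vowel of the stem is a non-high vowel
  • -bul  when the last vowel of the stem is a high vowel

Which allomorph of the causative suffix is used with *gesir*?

*gesir* — last vowel /i/ (a high vowel) → -bul.

-bul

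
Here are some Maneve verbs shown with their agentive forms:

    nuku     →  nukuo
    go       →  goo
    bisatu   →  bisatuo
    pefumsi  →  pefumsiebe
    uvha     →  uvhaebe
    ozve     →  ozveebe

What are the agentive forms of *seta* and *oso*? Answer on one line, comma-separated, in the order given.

setaebe, osoo

Looking at the last vowel of each stem: -o when the last vowel of the stem is a rounded vowel (*nuku*, *go*, *bisatu*); -ebe when the last vowel of the stem is an unrounded vowel (*pefumsi*, *uvha*, *ozve*).
*seta* — last vowel /a/ (an unrounded vowel) → -ebe → *setaebe*.
*oso* — last vowel /o/ (a rounded vowel) → -o → *osoo*.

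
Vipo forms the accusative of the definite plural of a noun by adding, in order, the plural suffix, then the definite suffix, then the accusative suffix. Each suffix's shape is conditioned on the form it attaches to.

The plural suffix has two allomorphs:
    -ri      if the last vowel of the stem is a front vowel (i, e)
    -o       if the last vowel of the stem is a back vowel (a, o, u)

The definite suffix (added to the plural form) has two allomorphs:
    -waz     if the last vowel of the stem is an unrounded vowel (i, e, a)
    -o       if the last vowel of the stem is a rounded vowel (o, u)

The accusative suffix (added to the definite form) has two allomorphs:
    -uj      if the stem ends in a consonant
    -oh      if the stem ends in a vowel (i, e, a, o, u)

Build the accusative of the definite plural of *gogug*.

gogugoooh

Since the last vowel of *gogug* is /u/ (a back vowel), it takes -o, giving *gogugo*.
The plural form *gogugo* — last vowel /o/ (a rounded vowel) → -o → *gogugoo*.
The final sound of the definite form *gogugoo* is /o/, which is a vowel, so the accusative suffix is -oh, giving *gogugoooh*.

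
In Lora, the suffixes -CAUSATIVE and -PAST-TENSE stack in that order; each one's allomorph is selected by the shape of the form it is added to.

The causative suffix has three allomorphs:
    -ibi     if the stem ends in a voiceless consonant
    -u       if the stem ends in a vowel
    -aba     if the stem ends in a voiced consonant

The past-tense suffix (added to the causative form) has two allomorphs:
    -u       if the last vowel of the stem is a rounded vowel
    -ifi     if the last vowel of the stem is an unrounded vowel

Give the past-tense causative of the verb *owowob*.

*owowob*: final sound = /b/, a voiced consonant → -aba → *owowobaba*.
The causative form *owowobaba*: last vowel = /a/, an unrounded vowel → -ifi → *owowobabaifi*.

owowobabaifi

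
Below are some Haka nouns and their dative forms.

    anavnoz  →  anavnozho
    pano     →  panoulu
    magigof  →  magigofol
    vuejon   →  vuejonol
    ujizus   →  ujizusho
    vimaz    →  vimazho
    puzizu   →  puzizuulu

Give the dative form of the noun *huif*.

The suffix is conditioned by the final sound: -ho when the stem ends in a sibilant (*anavnoz*, *ujizus*, *vimaz*); -ol when the stem ends in a non-sibilant consonant (*magigof*, *vuejon*); -ulu when the stem ends in a vowel (*pano*, *puzizu*).
*huif* — final sound /f/ (a non-sibilant consonant) → -ol → *huifol*.

huifol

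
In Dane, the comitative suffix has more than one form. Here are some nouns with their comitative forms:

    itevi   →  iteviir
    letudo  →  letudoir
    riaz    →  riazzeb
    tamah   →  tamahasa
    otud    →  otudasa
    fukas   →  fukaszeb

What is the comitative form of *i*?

The suffix is conditioned by the final sound: -zeb when the stem ends in a sibilant (*riaz*, *fukas*); -asa when the stem ends in a non-sibilant consonant (*tamah*, *otud*); -ir when the stem ends in a vowel (*itevi*, *letudo*).
Since the final sound of *i* is /i/ (a vowel), it takes -ir, giving *iir*.

iir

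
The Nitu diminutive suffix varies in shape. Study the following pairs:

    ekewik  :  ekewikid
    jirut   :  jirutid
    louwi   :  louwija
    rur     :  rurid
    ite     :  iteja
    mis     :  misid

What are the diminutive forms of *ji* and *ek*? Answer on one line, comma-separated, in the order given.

The pattern is consonant vs. vowel: -id when the stem ends in a consonant (*ekewik*, *jirut*, *rur*, *mis*); -ja when the stem ends in a vowel (*louwi*, *ite*).
Since the final sound of *ji* is /i/ (a vowel), it takes -ja, giving *jija*.
Since the final sound of *ek* is /k/ (a consonant), it takes -id, giving *ekid*.

jija, ekid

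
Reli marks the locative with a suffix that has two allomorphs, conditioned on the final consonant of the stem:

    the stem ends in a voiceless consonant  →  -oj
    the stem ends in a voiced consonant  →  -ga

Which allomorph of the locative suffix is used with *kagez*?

Since the final consonant of *kagez* is /z/ (voiced), it takes -ga.

-ga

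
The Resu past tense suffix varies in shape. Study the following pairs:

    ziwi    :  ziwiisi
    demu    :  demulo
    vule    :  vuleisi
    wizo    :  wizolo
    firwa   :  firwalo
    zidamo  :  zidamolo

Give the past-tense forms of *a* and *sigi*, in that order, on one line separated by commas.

The alternation tracks the last vowel of the stem — -isi when the last vowel of the stem is a front vowel (*ziwi*, *vule*); -lo when the last vowel of the stem is a back vowel (*demu*, *wizo*, *firwa*, *zidamo*).
*a* — last vowel /a/ (a back vowel) → -lo → *alo*.
*sigi*: last vowel = /i/, a front vowel → -isi → *sigiisi*.

alo, sigiisi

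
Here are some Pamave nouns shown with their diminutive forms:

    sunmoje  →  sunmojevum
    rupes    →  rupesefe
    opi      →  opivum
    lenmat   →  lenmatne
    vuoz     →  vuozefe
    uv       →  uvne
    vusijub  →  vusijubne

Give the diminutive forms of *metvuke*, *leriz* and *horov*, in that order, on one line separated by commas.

Looking at the final sound of each stem: -efe when the stem ends in a sibilant (*rupes*, *vuoz*); -ne when the stem ends in a non-sibilant consonant (*lenmat*, *uv*, *vusijub*); -vum when the stem ends in a vowel (*sunmoje*, *opi*).
Since the final sound of *metvuke* is /e/ (a vowel), it takes -vum, giving *metvukevum*.
*leriz*: final sound = /z/, a sibilant → -efe → *lerizefe*.
*horov*: final sound = /v/, a non-sibilant consonant → -ne → *horovne*.

metvukevum, lerizefe, horovne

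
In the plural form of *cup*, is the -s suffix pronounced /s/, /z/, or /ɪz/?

The stem *cup* ends in a voiceless non-sibilant consonant.
The plural suffix surfaces as /ɪz/ after sibilants, /s/ after other voiceless consonants, and /z/ after other voiced sounds.
So the plural -s on *cup* is pronounced /s/.

/s/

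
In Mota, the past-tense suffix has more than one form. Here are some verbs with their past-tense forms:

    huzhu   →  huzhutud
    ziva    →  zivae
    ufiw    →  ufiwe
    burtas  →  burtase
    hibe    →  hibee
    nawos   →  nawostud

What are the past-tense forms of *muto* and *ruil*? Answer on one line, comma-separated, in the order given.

The suffix is conditioned by the last vowel: -tud when the last vowel of the stem is a rounded vowel (*huzhu*, *nawos*); -e when the last vowel of the stem is an unrounded vowel (*ziva*, *ufiw*, *burtas*, *hibe*).
*muto*: last vowel = /o/, a rounded vowel → -tud → *mutotud*.
*ruil*: last vowel = /i/, an unrounded vowel → -e → *ruile*.

mutotud, ruile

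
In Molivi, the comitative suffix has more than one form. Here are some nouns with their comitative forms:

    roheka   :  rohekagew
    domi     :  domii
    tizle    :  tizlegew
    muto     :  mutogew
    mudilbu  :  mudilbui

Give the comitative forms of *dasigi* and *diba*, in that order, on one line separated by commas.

dasigii, dibagew

Looking at the last vowel of each stem: -i when the last vowel of the stem is a high vowel (*domi*, *mudilbu*); -gew when the last vowel of the stem is a non-high vowel (*roheka*, *tizle*, *muto*).
Since the last vowel of *dasigi* is /i/ (a high vowel), it takes -i, giving *dasigii*.
*diba* — last vowel /a/ (a non-high vowel) → -gew → *dibagew*.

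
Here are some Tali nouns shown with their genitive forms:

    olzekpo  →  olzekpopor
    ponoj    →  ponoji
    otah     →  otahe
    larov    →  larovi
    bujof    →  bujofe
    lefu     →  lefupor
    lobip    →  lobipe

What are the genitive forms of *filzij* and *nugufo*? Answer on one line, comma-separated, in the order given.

The alternation tracks the final sound of the stem — -e when the stem ends in a voiceless consonant (*otah*, *bujof*, *lobip*); -i when the stem ends in a voiced consonant (*ponoj*, *larov*); -por when the stem ends in a vowel (*olzekpo*, *lefu*).
The final sound of *filzij* is /j/, which is a voiced consonant, so the suffix is -i, giving *filziji*.
Since the final sound of *nugufo* is /o/ (a vowel), it takes -por, giving *nugufopor*.

filziji, nugufopor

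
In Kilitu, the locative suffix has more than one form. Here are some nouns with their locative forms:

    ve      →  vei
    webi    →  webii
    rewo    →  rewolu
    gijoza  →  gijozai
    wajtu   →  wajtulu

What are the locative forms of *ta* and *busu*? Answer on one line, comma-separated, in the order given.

tai, busulu

The suffix is conditioned by the last vowel: -lu when the last vowel of the stem is a rounded vowel (*rewo*, *wajtu*); -i when the last vowel of the stem is an unrounded vowel (*ve*, *webi*, *gijoza*).
Since the last vowel of *ta* is /a/ (an unrounded vowel), it takes -i, giving *tai*.
Since the last vowel of *busu* is /u/ (a rounded vowel), it takes -lu, giving *busulu*.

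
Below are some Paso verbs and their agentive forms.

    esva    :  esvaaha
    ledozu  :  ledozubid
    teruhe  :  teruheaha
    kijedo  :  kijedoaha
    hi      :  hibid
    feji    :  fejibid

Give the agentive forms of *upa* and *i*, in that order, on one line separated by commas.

upaaha, ibid

The pattern is height harmony: -bid when the last vowel of the stem is a high vowel (*ledozu*, *hi*, *feji*); -aha when the last vowel of the stem is a non-high vowel (*esva*, *teruhe*, *kijedo*).
The last vowel of *upa* is /a/, which is a non-high vowel, so the suffix is -aha, giving *upaaha*.
*i* — last vowel /i/ (a high vowel) → -bid → *ibid*.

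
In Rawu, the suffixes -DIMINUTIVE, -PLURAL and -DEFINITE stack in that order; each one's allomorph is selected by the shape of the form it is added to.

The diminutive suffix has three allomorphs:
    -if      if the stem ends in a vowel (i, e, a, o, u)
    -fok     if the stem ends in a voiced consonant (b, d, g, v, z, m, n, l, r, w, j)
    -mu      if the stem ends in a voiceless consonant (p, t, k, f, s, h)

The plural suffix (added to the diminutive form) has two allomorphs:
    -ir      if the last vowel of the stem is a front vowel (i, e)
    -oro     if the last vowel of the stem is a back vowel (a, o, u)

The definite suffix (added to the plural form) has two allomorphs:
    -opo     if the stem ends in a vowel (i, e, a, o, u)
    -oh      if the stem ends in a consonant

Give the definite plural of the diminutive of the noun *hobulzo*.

hobulzoifiroh

*hobulzo* — final sound /o/ (a vowel) → -if → *hobulzoif*.
The diminutive form *hobulzoif* — last vowel /i/ (a front vowel) → -ir → *hobulzoifir*.
The plural form *hobulzoifir* — final sound /r/ (a consonant) → -oh → *hobulzoifiroh*.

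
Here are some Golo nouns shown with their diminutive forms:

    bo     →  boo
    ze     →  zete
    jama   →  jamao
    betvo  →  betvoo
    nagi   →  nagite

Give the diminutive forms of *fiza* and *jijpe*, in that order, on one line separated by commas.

The alternation tracks the last vowel of the stem — -te when the last vowel of the stem is a front vowel (*ze*, *nagi*); -o when the last vowel of the stem is a back vowel (*bo*, *jama*, *betvo*).
The last vowel of *fiza* is /a/, which is a back vowel, so the suffix is -o, giving *fizao*.
*jijpe*: last vowel = /e/, a front vowel → -te → *jijpete*.

fizao, jijpete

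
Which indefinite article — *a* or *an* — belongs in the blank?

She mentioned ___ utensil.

a

The indefinite article is chosen by the initial *sound* of the following word, not its spelling.
*utensil* begins with the sound /juː/ (u pronounced /juː/) — a consonant sound.
So the article is *a*: She mentioned a utensil.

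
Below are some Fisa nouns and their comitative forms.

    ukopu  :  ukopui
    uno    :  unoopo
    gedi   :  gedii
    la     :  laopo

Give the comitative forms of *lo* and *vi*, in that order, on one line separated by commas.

The suffix is conditioned by the last vowel: -i when the last vowel of the stem is a high vowel (*ukopu*, *gedi*); -opo when the last vowel of the stem is a non-high vowel (*uno*, *la*).
*lo*: last vowel = /o/, a non-high vowel → -opo → *loopo*.
Since the last vowel of *vi* is /i/ (a high vowel), it takes -i, giving *vii*.

loopo, vii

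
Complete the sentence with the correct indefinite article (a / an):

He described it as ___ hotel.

The indefinite article is chosen by the initial *sound* of the following word, not its spelling.
*hotel* begins with the sound /h/ (h is pronounced) — a consonant sound.
So the article is *a*: He described it as a hotel.

a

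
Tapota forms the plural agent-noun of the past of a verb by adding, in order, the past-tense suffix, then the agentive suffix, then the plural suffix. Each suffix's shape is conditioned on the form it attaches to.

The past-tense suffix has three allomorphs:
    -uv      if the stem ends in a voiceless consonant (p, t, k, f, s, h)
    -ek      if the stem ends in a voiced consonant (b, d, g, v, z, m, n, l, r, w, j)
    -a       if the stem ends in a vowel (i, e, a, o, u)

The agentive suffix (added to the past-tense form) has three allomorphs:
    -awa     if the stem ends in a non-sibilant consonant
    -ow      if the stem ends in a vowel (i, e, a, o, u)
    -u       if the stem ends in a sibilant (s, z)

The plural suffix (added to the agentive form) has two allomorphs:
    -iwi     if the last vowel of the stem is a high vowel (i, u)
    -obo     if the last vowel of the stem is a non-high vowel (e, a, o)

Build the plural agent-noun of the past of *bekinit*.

bekinituvawaobo

*bekinit*: final sound = /t/, a voiceless consonant → -uv → *bekinituv*.
The final sound of the past-tense form *bekinituv* is /v/, which is a non-sibilant consonant, so the agentive suffix is -awa, giving *bekinituvawa*.
Since the last vowel of the agentive form *bekinituvawa* is /a/ (a non-high vowel), it takes -obo, giving *bekinituvawaobo*.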